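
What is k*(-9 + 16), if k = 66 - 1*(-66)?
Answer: 924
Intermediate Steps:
k = 132 (k = 66 + 66 = 132)
k*(-9 + 16) = 132*(-9 + 16) = 132*7 = 924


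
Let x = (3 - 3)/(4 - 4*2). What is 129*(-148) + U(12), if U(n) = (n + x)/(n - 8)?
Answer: -19089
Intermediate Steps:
x = 0 (x = 0/(4 - 8) = 0/(-4) = 0*(-¼) = 0)
U(n) = n/(-8 + n) (U(n) = (n + 0)/(n - 8) = n/(-8 + n))
129*(-148) + U(12) = 129*(-148) + 12/(-8 + 12) = -19092 + 12/4 = -19092 + 12*(¼) = -19092 + 3 = -19089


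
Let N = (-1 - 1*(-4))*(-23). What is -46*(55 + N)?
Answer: 644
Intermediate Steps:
N = -69 (N = (-1 + 4)*(-23) = 3*(-23) = -69)
-46*(55 + N) = -46*(55 - 69) = -46*(-14) = 644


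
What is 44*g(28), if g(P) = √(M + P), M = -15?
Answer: 44*√13 ≈ 158.64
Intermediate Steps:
g(P) = √(-15 + P)
44*g(28) = 44*√(-15 + 28) = 44*√13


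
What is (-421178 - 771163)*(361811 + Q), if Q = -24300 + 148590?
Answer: -579598152441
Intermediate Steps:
Q = 124290
(-421178 - 771163)*(361811 + Q) = (-421178 - 771163)*(361811 + 124290) = -1192341*486101 = -579598152441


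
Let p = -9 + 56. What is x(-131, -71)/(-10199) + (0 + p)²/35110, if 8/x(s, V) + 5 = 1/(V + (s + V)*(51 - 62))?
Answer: 121443697247/1925433207530 ≈ 0.063073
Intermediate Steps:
p = 47
x(s, V) = 8/(-5 + 1/(-11*s - 10*V)) (x(s, V) = 8/(-5 + 1/(V + (s + V)*(51 - 62))) = 8/(-5 + 1/(V + (V + s)*(-11))) = 8/(-5 + 1/(V + (-11*V - 11*s))) = 8/(-5 + 1/(-11*s - 10*V)))
x(-131, -71)/(-10199) + (0 + p)²/35110 = (8*(-11*(-131) - 10*(-71))/(1 + 50*(-71) + 55*(-131)))/(-10199) + (0 + 47)²/35110 = (8*(1441 + 710)/(1 - 3550 - 7205))*(-1/10199) + 47²*(1/35110) = (8*2151/(-10754))*(-1/10199) + 2209*(1/35110) = (8*(-1/10754)*2151)*(-1/10199) + 2209/35110 = -8604/5377*(-1/10199) + 2209/35110 = 8604/54840023 + 2209/35110 = 121443697247/1925433207530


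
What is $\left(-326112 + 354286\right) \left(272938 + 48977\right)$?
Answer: $9069633210$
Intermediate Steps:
$\left(-326112 + 354286\right) \left(272938 + 48977\right) = 28174 \cdot 321915 = 9069633210$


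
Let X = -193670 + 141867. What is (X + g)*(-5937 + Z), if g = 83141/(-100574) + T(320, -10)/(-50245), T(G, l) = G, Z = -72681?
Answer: 2058080984422310307/505334063 ≈ 4.0727e+9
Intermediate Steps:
X = -51803
g = -841920645/1010668126 (g = 83141/(-100574) + 320/(-50245) = 83141*(-1/100574) + 320*(-1/50245) = -83141/100574 - 64/10049 = -841920645/1010668126 ≈ -0.83303)
(X + g)*(-5937 + Z) = (-51803 - 841920645/1010668126)*(-5937 - 72681) = -52356482851823/1010668126*(-78618) = 2058080984422310307/505334063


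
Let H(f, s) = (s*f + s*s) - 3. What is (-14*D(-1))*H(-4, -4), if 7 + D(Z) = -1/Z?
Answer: 2436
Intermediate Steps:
D(Z) = -7 - 1/Z
H(f, s) = -3 + s² + f*s (H(f, s) = (f*s + s²) - 3 = (s² + f*s) - 3 = -3 + s² + f*s)
(-14*D(-1))*H(-4, -4) = (-14*(-7 - 1/(-1)))*(-3 + (-4)² - 4*(-4)) = (-14*(-7 - 1*(-1)))*(-3 + 16 + 16) = -14*(-7 + 1)*29 = -14*(-6)*29 = 84*29 = 2436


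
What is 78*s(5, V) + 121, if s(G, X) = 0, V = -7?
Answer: 121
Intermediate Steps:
78*s(5, V) + 121 = 78*0 + 121 = 0 + 121 = 121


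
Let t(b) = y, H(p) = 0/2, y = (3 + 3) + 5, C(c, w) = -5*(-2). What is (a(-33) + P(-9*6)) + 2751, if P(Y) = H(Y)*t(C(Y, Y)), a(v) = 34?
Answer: 2785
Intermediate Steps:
C(c, w) = 10
y = 11 (y = 6 + 5 = 11)
H(p) = 0 (H(p) = 0*(½) = 0)
t(b) = 11
P(Y) = 0 (P(Y) = 0*11 = 0)
(a(-33) + P(-9*6)) + 2751 = (34 + 0) + 2751 = 34 + 2751 = 2785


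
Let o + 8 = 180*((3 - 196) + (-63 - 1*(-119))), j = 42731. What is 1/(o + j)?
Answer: 1/18063 ≈ 5.5362e-5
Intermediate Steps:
o = -24668 (o = -8 + 180*((3 - 196) + (-63 - 1*(-119))) = -8 + 180*(-193 + (-63 + 119)) = -8 + 180*(-193 + 56) = -8 + 180*(-137) = -8 - 24660 = -24668)
1/(o + j) = 1/(-24668 + 42731) = 1/18063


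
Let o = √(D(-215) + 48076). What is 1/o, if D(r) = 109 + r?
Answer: √5330/15990 ≈ 0.0045658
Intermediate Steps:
o = 3*√5330 (o = √((109 - 215) + 48076) = √(-106 + 48076) = √47970 = 3*√5330 ≈ 219.02)
1/o = 1/(3*√5330) = √5330/15990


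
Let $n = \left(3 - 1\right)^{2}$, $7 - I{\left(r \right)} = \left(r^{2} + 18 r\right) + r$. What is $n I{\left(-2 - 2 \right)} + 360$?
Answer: $628$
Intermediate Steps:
$I{\left(r \right)} = 7 - r^{2} - 19 r$ ($I{\left(r \right)} = 7 - \left(\left(r^{2} + 18 r\right) + r\right) = 7 - \left(r^{2} + 19 r\right) = 7 - r^{2} - 19 r$)
$n = 4$ ($n = 2^{2} = 4$)
$n I{\left(-2 - 2 \right)} + 360 = 4 \left(7 - \left(-2 - 2\right)^{2} - 19 \left(-2 - 2\right)\right) + 360 = 4 \left(7 - \left(-4\right)^{2} - -76\right) + 360 = 4 \left(7 - 16 + 76\right) + 360 = 4 \cdot 67 + 360 = 268 + 360 = 628$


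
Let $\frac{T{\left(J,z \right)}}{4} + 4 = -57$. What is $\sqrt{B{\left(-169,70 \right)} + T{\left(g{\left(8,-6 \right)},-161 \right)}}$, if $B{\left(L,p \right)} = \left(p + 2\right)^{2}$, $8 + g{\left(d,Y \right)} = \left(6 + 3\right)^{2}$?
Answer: $2 \sqrt{1235} \approx 70.285$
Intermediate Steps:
$g{\left(d,Y \right)} = 73$ ($g{\left(d,Y \right)} = -8 + \left(6 + 3\right)^{2} = -8 + 9^{2} = -8 + 81 = 73$)
$B{\left(L,p \right)} = \left(2 + p\right)^{2}$
$T{\left(J,z \right)} = -244$ ($T{\left(J,z \right)} = -16 + 4 \left(-57\right) = -16 - 228 = -244$)
$\sqrt{B{\left(-169,70 \right)} + T{\left(g{\left(8,-6 \right)},-161 \right)}} = \sqrt{\left(2 + 70\right)^{2} - 244} = \sqrt{72^{2} - 244} = \sqrt{5184 - 244} = \sqrt{4940} = 2 \sqrt{1235}$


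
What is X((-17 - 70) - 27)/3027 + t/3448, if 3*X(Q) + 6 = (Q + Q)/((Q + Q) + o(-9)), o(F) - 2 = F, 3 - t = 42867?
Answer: -3811556324/306589695 ≈ -12.432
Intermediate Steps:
t = -42864 (t = 3 - 1*42867 = 3 - 42867 = -42864)
o(F) = 2 + F
X(Q) = -2 + 2*Q/(3*(-7 + 2*Q)) (X(Q) = -2 + ((Q + Q)/((Q + Q) + (2 - 9)))/3 = -2 + ((2*Q)/(2*Q - 7))/3 = -2 + ((2*Q)/(-7 + 2*Q))/3 = -2 + (2*Q/(-7 + 2*Q))/3 = -2 + 2*Q/(3*(-7 + 2*Q)))
X((-17 - 70) - 27)/3027 + t/3448 = (2*(21 - 5*((-17 - 70) - 27))/(3*(-7 + 2*((-17 - 70) - 27))))/3027 - 42864/3448 = (2*(21 - 5*(-87 - 27))/(3*(-7 + 2*(-87 - 27))))*(1/3027) - 42864*1/3448 = (2*(21 - 5*(-114))/(3*(-7 + 2*(-114))))*(1/3027) - 5358/431 = (2*(21 + 570)/(3*(-7 - 228)))*(1/3027) - 5358/431 = ((⅔)*591/(-235))*(1/3027) - 5358/431 = ((⅔)*(-1/235)*591)*(1/3027) - 5358/431 = -394/235*1/3027 - 5358/431 = -394/711345 - 5358/431 = -3811556324/306589695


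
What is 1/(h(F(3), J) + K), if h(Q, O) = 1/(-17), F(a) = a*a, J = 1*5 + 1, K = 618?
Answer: 17/10505 ≈ 0.0016183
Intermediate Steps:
J = 6 (J = 5 + 1 = 6)
F(a) = a²
h(Q, O) = -1/17
1/(h(F(3), J) + K) = 1/(-1/17 + 618) = 1/(10505/17) = 17/10505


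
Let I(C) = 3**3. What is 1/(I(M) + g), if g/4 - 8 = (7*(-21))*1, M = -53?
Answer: -1/529 ≈ -0.0018904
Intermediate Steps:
g = -556 (g = 32 + 4*((7*(-21))*1) = 32 + 4*(-147*1) = 32 + 4*(-147) = 32 - 588 = -556)
I(C) = 27
1/(I(M) + g) = 1/(27 - 556) = 1/(-529) = -1/529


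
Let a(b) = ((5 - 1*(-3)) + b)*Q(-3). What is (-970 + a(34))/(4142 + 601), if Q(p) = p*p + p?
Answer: -718/4743 ≈ -0.15138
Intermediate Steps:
Q(p) = p + p² (Q(p) = p² + p = p + p²)
a(b) = 48 + 6*b (a(b) = ((5 - 1*(-3)) + b)*(-3*(1 - 3)) = ((5 + 3) + b)*(-3*(-2)) = (8 + b)*6 = 48 + 6*b)
(-970 + a(34))/(4142 + 601) = (-970 + (48 + 6*34))/(4142 + 601) = (-970 + (48 + 204))/4743 = (-970 + 252)*(1/4743) = -718*1/4743 = -718/4743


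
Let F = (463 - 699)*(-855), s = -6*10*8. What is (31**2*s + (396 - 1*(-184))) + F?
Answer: -258920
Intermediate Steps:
s = -480 (s = -60*8 = -480)
F = 201780 (F = -236*(-855) = 201780)
(31**2*s + (396 - 1*(-184))) + F = (31**2*(-480) + (396 - 1*(-184))) + 201780 = (961*(-480) + (396 + 184)) + 201780 = (-461280 + 580) + 201780 = -460700 + 201780 = -258920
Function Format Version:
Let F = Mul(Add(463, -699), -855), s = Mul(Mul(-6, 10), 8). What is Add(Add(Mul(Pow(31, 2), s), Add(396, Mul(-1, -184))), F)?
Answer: -258920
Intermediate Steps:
s = -480 (s = Mul(-60, 8) = -480)
F = 201780 (F = Mul(-236, -855) = 201780)
Add(Add(Mul(Pow(31, 2), s), Add(396, Mul(-1, -184))), F) = Add(Add(Mul(Pow(31, 2), -480), Add(396, Mul(-1, -184))), 201780) = Add(Add(Mul(961, -480), Add(396, 184)), 201780) = Add(Add(-461280, 580), 201780) = Add(-460700, 201780) = -258920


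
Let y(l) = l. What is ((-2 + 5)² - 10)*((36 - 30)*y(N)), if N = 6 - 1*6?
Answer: 0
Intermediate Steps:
N = 0 (N = 6 - 6 = 0)
((-2 + 5)² - 10)*((36 - 30)*y(N)) = ((-2 + 5)² - 10)*((36 - 30)*0) = (3² - 10)*(6*0) = (9 - 10)*0 = -1*0 = 0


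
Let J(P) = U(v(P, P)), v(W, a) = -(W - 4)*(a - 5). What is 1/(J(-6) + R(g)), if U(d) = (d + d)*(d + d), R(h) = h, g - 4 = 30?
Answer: 1/48434 ≈ 2.0647e-5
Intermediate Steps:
g = 34 (g = 4 + 30 = 34)
v(W, a) = -(-5 + a)*(-4 + W) (v(W, a) = -(-4 + W)*(-5 + a) = -(-5 + a)*(-4 + W))
U(d) = 4*d**2 (U(d) = (2*d)*(2*d) = 4*d**2)
J(P) = 4*(-20 - P**2 + 9*P)**2 (J(P) = 4*(-20 + 4*P + 5*P - P*P)**2 = 4*(-20 + 4*P + 5*P - P**2)**2 = 4*(-20 - P**2 + 9*P)**2)
1/(J(-6) + R(g)) = 1/(4*(-20 - 1*(-6)**2 + 9*(-6))**2 + 34) = 1/(4*(-20 - 1*36 - 54)**2 + 34) = 1/(4*(-20 - 36 - 54)**2 + 34) = 1/(4*(-110)**2 + 34) = 1/(4*12100 + 34) = 1/(48400 + 34) = 1/48434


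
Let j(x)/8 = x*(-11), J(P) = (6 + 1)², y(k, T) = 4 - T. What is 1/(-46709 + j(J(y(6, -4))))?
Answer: -1/51021 ≈ -1.9600e-5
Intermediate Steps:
J(P) = 49 (J(P) = 7² = 49)
j(x) = -88*x (j(x) = 8*(x*(-11)) = 8*(-11*x) = -88*x)
1/(-46709 + j(J(y(6, -4)))) = 1/(-46709 - 88*49) = 1/(-46709 - 4312) = 1/(-51021) = -1/51021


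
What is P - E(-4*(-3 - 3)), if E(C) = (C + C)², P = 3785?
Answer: 1481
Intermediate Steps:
E(C) = 4*C² (E(C) = (2*C)² = 4*C²)
P - E(-4*(-3 - 3)) = 3785 - 4*(-4*(-3 - 3))² = 3785 - 4*(-4*(-6))² = 3785 - 4*24² = 3785 - 4*576 = 3785 - 1*2304 = 3785 - 2304 = 1481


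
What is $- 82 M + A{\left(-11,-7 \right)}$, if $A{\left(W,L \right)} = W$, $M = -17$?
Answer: $1383$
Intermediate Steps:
$- 82 M + A{\left(-11,-7 \right)} = \left(-82\right) \left(-17\right) - 11 = 1394 - 11 = 1383$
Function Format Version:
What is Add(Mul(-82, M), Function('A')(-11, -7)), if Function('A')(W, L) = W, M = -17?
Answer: 1383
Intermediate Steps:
Add(Mul(-82, M), Function('A')(-11, -7)) = Add(Mul(-82, -17), -11) = Add(1394, -11) = 1383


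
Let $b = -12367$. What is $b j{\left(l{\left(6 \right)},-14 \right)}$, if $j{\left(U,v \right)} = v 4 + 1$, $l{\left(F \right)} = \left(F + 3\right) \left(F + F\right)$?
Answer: $680185$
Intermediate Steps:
$l{\left(F \right)} = 2 F \left(3 + F\right)$ ($l{\left(F \right)} = \left(3 + F\right) 2 F = 2 F \left(3 + F\right)$)
$j{\left(U,v \right)} = 1 + 4 v$ ($j{\left(U,v \right)} = 4 v + 1 = 1 + 4 v$)
$b j{\left(l{\left(6 \right)},-14 \right)} = - 12367 \left(1 + 4 \left(-14\right)\right) = - 12367 \left(1 - 56\right) = \left(-12367\right) \left(-55\right) = 680185$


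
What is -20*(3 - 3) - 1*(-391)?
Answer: 391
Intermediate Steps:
-20*(3 - 3) - 1*(-391) = -20*0 + 391 = -4*0 + 391 = 0 + 391 = 391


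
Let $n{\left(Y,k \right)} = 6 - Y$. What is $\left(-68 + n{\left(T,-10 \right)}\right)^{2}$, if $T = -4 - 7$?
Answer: $2601$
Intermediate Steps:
$T = -11$ ($T = -4 - 7 = -11$)
$\left(-68 + n{\left(T,-10 \right)}\right)^{2} = \left(-68 + \left(6 - -11\right)\right)^{2} = \left(-68 + \left(6 + 11\right)\right)^{2} = \left(-68 + 17\right)^{2} = \left(-51\right)^{2} = 2601$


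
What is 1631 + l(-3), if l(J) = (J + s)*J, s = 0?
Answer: 1640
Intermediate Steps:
l(J) = J**2 (l(J) = (J + 0)*J = J*J = J**2)
1631 + l(-3) = 1631 + (-3)**2 = 1631 + 9 = 1640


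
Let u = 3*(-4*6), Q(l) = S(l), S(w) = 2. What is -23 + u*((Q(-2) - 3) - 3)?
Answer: 265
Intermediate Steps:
Q(l) = 2
u = -72 (u = 3*(-24) = -72)
-23 + u*((Q(-2) - 3) - 3) = -23 - 72*((2 - 3) - 3) = -23 - 72*(-1 - 3) = -23 - 72*(-4) = -23 + 288 = 265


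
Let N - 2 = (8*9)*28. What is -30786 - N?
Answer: -32804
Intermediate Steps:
N = 2018 (N = 2 + (8*9)*28 = 2 + 72*28 = 2 + 2016 = 2018)
-30786 - N = -30786 - 1*2018 = -30786 - 2018 = -32804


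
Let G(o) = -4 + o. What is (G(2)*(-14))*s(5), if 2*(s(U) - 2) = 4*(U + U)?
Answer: 616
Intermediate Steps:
s(U) = 2 + 4*U (s(U) = 2 + (4*(U + U))/2 = 2 + (4*(2*U))/2 = 2 + (8*U)/2 = 2 + 4*U)
(G(2)*(-14))*s(5) = ((-4 + 2)*(-14))*(2 + 4*5) = (-2*(-14))*(2 + 20) = 28*22 = 616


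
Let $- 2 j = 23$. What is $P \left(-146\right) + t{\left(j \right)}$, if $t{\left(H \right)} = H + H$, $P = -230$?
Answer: $33557$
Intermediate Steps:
$j = - \frac{23}{2}$ ($j = \left(- \frac{1}{2}\right) 23 = - \frac{23}{2} \approx -11.5$)
$t{\left(H \right)} = 2 H$
$P \left(-146\right) + t{\left(j \right)} = \left(-230\right) \left(-146\right) + 2 \left(- \frac{23}{2}\right) = 33580 - 23 = 33557$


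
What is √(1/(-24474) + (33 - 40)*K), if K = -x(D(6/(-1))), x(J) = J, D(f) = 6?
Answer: √25156995918/24474 ≈ 6.4807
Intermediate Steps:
K = -6 (K = -1*6 = -6)
√(1/(-24474) + (33 - 40)*K) = √(1/(-24474) + (33 - 40)*(-6)) = √(-1/24474 - 7*(-6)) = √(-1/24474 + 42) = √(1027907/24474) = √25156995918/24474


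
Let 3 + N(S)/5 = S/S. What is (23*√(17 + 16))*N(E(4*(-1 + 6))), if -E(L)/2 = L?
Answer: -230*√33 ≈ -1321.3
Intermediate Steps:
E(L) = -2*L
N(S) = -10 (N(S) = -15 + 5*(S/S) = -15 + 5*1 = -15 + 5 = -10)
(23*√(17 + 16))*N(E(4*(-1 + 6))) = (23*√(17 + 16))*(-10) = (23*√33)*(-10) = -230*√33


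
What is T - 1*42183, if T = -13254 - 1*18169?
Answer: -73606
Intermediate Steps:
T = -31423 (T = -13254 - 18169 = -31423)
T - 1*42183 = -31423 - 1*42183 = -31423 - 42183 = -73606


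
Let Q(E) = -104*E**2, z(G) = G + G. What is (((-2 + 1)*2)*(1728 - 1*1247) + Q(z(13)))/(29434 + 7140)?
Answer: -35633/18287 ≈ -1.9485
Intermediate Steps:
z(G) = 2*G
(((-2 + 1)*2)*(1728 - 1*1247) + Q(z(13)))/(29434 + 7140) = (((-2 + 1)*2)*(1728 - 1*1247) - 104*(2*13)**2)/(29434 + 7140) = ((-1*2)*(1728 - 1247) - 104*26**2)/36574 = (-2*481 - 104*676)*(1/36574) = (-962 - 70304)*(1/36574) = -71266*1/36574 = -35633/18287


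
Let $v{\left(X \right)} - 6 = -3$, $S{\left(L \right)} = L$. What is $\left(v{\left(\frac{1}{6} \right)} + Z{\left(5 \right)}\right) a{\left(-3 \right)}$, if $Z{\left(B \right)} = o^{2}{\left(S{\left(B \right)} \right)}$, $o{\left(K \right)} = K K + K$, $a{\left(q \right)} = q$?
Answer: $-2709$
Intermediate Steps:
$o{\left(K \right)} = K + K^{2}$ ($o{\left(K \right)} = K^{2} + K = K + K^{2}$)
$Z{\left(B \right)} = B^{2} \left(1 + B\right)^{2}$ ($Z{\left(B \right)} = \left(B \left(1 + B\right)\right)^{2} = B^{2} \left(1 + B\right)^{2}$)
$v{\left(X \right)} = 3$ ($v{\left(X \right)} = 6 - 3 = 3$)
$\left(v{\left(\frac{1}{6} \right)} + Z{\left(5 \right)}\right) a{\left(-3 \right)} = \left(3 + 5^{2} \left(1 + 5\right)^{2}\right) \left(-3\right) = \left(3 + 25 \cdot 6^{2}\right) \left(-3\right) = \left(3 + 25 \cdot 36\right) \left(-3\right) = \left(3 + 900\right) \left(-3\right) = 903 \left(-3\right) = -2709$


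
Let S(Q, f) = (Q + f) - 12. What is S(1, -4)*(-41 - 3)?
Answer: 660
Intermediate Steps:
S(Q, f) = -12 + Q + f
S(1, -4)*(-41 - 3) = (-12 + 1 - 4)*(-41 - 3) = -15*(-44) = 660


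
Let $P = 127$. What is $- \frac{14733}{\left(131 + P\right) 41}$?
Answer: $- \frac{4911}{3526} \approx -1.3928$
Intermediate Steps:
$- \frac{14733}{\left(131 + P\right) 41} = - \frac{14733}{\left(131 + 127\right) 41} = - \frac{14733}{258 \cdot 41} = - \frac{14733}{10578} = \left(-14733\right) \frac{1}{10578} = - \frac{4911}{3526}$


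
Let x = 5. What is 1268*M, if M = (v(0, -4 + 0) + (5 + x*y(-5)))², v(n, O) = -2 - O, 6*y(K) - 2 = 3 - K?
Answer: 2683088/9 ≈ 2.9812e+5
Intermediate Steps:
y(K) = ⅚ - K/6 (y(K) = ⅓ + (3 - K)/6 = ⅓ + (½ - K/6) = ⅚ - K/6)
M = 2116/9 (M = ((-2 - (-4 + 0)) + (5 + 5*(⅚ - ⅙*(-5))))² = ((-2 - 1*(-4)) + (5 + 5*(⅚ + ⅚)))² = ((-2 + 4) + (5 + 5*(5/3)))² = (2 + (5 + 25/3))² = (2 + 40/3)² = (46/3)² = 2116/9 ≈ 235.11)
1268*M = 1268*(2116/9) = 2683088/9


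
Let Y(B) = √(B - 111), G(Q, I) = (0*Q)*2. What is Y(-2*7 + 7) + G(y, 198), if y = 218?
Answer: I*√118 ≈ 10.863*I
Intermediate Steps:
G(Q, I) = 0 (G(Q, I) = 0*2 = 0)
Y(B) = √(-111 + B)
Y(-2*7 + 7) + G(y, 198) = √(-111 + (-2*7 + 7)) + 0 = √(-111 + (-14 + 7)) + 0 = √(-111 - 7) + 0 = √(-118) + 0 = I*√118 + 0 = I*√118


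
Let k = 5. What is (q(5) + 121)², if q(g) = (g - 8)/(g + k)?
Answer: 1456849/100 ≈ 14568.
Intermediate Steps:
q(g) = (-8 + g)/(5 + g) (q(g) = (g - 8)/(g + 5) = (-8 + g)/(5 + g))
(q(5) + 121)² = ((-8 + 5)/(5 + 5) + 121)² = (-3/10 + 121)² = (1207/10)² = 1456849/100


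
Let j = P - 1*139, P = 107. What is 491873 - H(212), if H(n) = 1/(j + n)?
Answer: 88537139/180 ≈ 4.9187e+5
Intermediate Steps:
j = -32 (j = 107 - 1*139 = 107 - 139 = -32)
H(n) = 1/(-32 + n)
491873 - H(212) = 491873 - 1/(-32 + 212) = 491873 - 1/180 = 88537139/180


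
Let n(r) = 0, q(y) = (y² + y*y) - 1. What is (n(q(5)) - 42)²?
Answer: 1764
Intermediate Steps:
q(y) = -1 + 2*y² (q(y) = (y² + y²) - 1 = 2*y² - 1 = -1 + 2*y²)
(n(q(5)) - 42)² = (0 - 42)² = (-42)² = 1764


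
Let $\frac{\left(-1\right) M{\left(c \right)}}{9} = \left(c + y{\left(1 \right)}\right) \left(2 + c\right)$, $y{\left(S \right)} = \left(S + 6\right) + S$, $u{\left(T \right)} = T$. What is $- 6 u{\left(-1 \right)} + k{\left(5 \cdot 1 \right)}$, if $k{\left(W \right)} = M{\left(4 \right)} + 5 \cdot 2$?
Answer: $-632$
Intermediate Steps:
$y{\left(S \right)} = 6 + 2 S$ ($y{\left(S \right)} = \left(6 + S\right) + S = 6 + 2 S$)
$M{\left(c \right)} = - 9 \left(2 + c\right) \left(8 + c\right)$ ($M{\left(c \right)} = - 9 \left(c + \left(6 + 2 \cdot 1\right)\right) \left(2 + c\right) = - 9 \left(c + \left(6 + 2\right)\right) \left(2 + c\right) = - 9 \left(c + 8\right) \left(2 + c\right) = - 9 \left(8 + c\right) \left(2 + c\right) = - 9 \left(2 + c\right) \left(8 + c\right)$)
$k{\left(W \right)} = -638$ ($k{\left(W \right)} = \left(-144 - 360 - 9 \cdot 4^{2}\right) + 5 \cdot 2 = \left(-144 - 360 - 144\right) + 10 = -648 + 10 = -638$)
$- 6 u{\left(-1 \right)} + k{\left(5 \cdot 1 \right)} = \left(-6\right) \left(-1\right) - 638 = 6 - 638 = -632$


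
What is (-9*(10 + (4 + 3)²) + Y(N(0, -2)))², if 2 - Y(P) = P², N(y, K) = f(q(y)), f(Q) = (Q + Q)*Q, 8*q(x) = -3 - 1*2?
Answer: 294112067041/1048576 ≈ 2.8049e+5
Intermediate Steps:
q(x) = -5/8 (q(x) = (-3 - 1*2)/8 = (-3 - 2)/8 = (⅛)*(-5) = -5/8)
f(Q) = 2*Q² (f(Q) = (2*Q)*Q = 2*Q²)
N(y, K) = 25/32 (N(y, K) = 2*(-5/8)² = 2*(25/64) = 25/32)
Y(P) = 2 - P²
(-9*(10 + (4 + 3)²) + Y(N(0, -2)))² = (-9*(10 + (4 + 3)²) + (2 - (25/32)²))² = (-9*(10 + 7²) + (2 - 1*625/1024))² = (-9*(10 + 49) + (2 - 625/1024))² = (-9*59 + 1423/1024)² = (-531 + 1423/1024)² = (-542321/1024)² = 294112067041/1048576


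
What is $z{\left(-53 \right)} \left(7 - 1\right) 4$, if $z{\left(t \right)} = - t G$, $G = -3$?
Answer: $-3816$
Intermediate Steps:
$z{\left(t \right)} = 3 t$ ($z{\left(t \right)} = - t \left(-3\right) = 3 t$)
$z{\left(-53 \right)} \left(7 - 1\right) 4 = 3 \left(-53\right) \left(7 - 1\right) 4 = - 159 \cdot 6 \cdot 4 = \left(-159\right) 24 = -3816$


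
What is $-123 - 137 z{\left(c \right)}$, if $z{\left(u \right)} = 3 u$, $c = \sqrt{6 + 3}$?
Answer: $-1356$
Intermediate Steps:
$c = 3$ ($c = \sqrt{9} = 3$)
$-123 - 137 z{\left(c \right)} = -123 - 137 \cdot 3 \cdot 3 = -123 - 1233 = -1356$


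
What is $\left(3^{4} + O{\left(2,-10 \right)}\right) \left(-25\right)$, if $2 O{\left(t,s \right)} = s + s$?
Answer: $-1775$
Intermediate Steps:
$O{\left(t,s \right)} = s$ ($O{\left(t,s \right)} = \frac{s + s}{2} = \frac{2 s}{2} = s$)
$\left(3^{4} + O{\left(2,-10 \right)}\right) \left(-25\right) = \left(3^{4} - 10\right) \left(-25\right) = \left(81 - 10\right) \left(-25\right) = 71 \left(-25\right) = -1775$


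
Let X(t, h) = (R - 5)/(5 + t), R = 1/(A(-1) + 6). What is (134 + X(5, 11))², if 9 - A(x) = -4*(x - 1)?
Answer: 21836929/1225 ≈ 17826.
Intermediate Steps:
A(x) = 5 + 4*x (A(x) = 9 - (-4)*(x - 1) = 9 - (-4)*(-1 + x) = 9 - (4 - 4*x) = 9 + (-4 + 4*x) = 5 + 4*x)
R = ⅐ (R = 1/((5 + 4*(-1)) + 6) = 1/((5 - 4) + 6) = 1/(1 + 6) = 1/7 = ⅐ ≈ 0.14286)
X(t, h) = -34/(7*(5 + t)) (X(t, h) = (⅐ - 5)/(5 + t) = -34/(7*(5 + t)))
(134 + X(5, 11))² = (134 - 34/(35 + 7*5))² = (134 - 34/(35 + 35))² = (134 - 34/70)² = (134 - 34*1/70)² = (134 - 17/35)² = (4673/35)² = 21836929/1225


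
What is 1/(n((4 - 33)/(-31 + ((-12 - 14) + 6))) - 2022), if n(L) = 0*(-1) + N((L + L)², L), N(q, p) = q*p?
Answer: -132651/268122766 ≈ -0.00049474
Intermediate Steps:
N(q, p) = p*q
n(L) = 4*L³ (n(L) = 0*(-1) + L*(L + L)² = 0 + L*(2*L)² = 0 + L*(4*L²) = 0 + 4*L³ = 4*L³)
1/(n((4 - 33)/(-31 + ((-12 - 14) + 6))) - 2022) = 1/(4*((4 - 33)/(-31 + ((-12 - 14) + 6)))³ - 2022) = 1/(4*(-29/(-31 + (-26 + 6)))³ - 2022) = 1/(4*(-29/(-31 - 20))³ - 2022) = 1/(4*(-29/(-51))³ - 2022) = 1/(4*(-29*(-1/51))³ - 2022) = 1/(4*(29/51)³ - 2022) = 1/(4*(24389/132651) - 2022) = 1/(97556/132651 - 2022) = 1/(-268122766/132651) = -132651/268122766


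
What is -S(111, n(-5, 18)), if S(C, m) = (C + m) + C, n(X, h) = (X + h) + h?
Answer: -253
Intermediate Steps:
n(X, h) = X + 2*h
S(C, m) = m + 2*C
-S(111, n(-5, 18)) = -((-5 + 2*18) + 2*111) = -((-5 + 36) + 222) = -(31 + 222) = -1*253 = -253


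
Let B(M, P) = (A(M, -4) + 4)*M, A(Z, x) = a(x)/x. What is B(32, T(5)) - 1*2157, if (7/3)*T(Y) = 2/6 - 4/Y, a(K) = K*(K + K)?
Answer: -2285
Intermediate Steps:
a(K) = 2*K² (a(K) = K*(2*K) = 2*K²)
T(Y) = ⅐ - 12/(7*Y) (T(Y) = 3*(2/6 - 4/Y)/7 = 3*(2*(⅙) - 4/Y)/7 = 3*(⅓ - 4/Y)/7 = ⅐ - 12/(7*Y))
A(Z, x) = 2*x (A(Z, x) = (2*x²)/x = 2*x)
B(M, P) = -4*M (B(M, P) = (2*(-4) + 4)*M = (-8 + 4)*M = -4*M)
B(32, T(5)) - 1*2157 = -4*32 - 1*2157 = -128 - 2157 = -2285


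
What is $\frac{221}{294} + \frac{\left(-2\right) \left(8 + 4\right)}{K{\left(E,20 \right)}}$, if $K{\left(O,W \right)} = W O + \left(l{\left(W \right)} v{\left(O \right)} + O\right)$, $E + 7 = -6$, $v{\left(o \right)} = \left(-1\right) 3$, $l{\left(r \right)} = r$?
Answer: $\frac{2987}{3626} \approx 0.82377$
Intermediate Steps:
$v{\left(o \right)} = -3$
$E = -13$ ($E = -7 - 6 = -13$)
$K{\left(O,W \right)} = O - 3 W + O W$ ($K{\left(O,W \right)} = W O + \left(W \left(-3\right) + O\right) = O W + \left(- 3 W + O\right) = O W + \left(O - 3 W\right) = O - 3 W + O W$)
$\frac{221}{294} + \frac{\left(-2\right) \left(8 + 4\right)}{K{\left(E,20 \right)}} = \frac{221}{294} + \frac{\left(-2\right) \left(8 + 4\right)}{-13 - 60 - 260} = 221 \cdot \frac{1}{294} + \frac{\left(-2\right) 12}{-13 - 60 - 260} = \frac{221}{294} - \frac{24}{-333} = \frac{221}{294} - - \frac{8}{111} = \frac{221}{294} + \frac{8}{111} = \frac{2987}{3626}$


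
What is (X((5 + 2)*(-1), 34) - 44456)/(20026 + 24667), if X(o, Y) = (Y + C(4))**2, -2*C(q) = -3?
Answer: -172783/178772 ≈ -0.96650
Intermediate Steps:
C(q) = 3/2 (C(q) = -1/2*(-3) = 3/2)
X(o, Y) = (3/2 + Y)**2 (X(o, Y) = (Y + 3/2)**2 = (3/2 + Y)**2)
(X((5 + 2)*(-1), 34) - 44456)/(20026 + 24667) = ((3 + 2*34)**2/4 - 44456)/(20026 + 24667) = ((3 + 68)**2/4 - 44456)/44693 = ((1/4)*71**2 - 44456)*(1/44693) = ((1/4)*5041 - 44456)*(1/44693) = (5041/4 - 44456)*(1/44693) = -172783/4*1/44693 = -172783/178772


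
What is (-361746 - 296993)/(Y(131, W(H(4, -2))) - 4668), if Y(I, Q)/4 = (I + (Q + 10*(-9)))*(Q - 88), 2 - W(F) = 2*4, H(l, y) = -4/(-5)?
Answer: 658739/17828 ≈ 36.950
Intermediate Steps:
H(l, y) = ⅘ (H(l, y) = -4*(-⅕) = ⅘)
W(F) = -6 (W(F) = 2 - 2*4 = 2 - 1*8 = 2 - 8 = -6)
Y(I, Q) = 4*(-88 + Q)*(-90 + I + Q) (Y(I, Q) = 4*((I + (Q + 10*(-9)))*(Q - 88)) = 4*((I + (Q - 90))*(-88 + Q)) = 4*((I + (-90 + Q))*(-88 + Q)) = 4*((-90 + I + Q)*(-88 + Q)) = 4*((-88 + Q)*(-90 + I + Q)) = 4*(-88 + Q)*(-90 + I + Q))
(-361746 - 296993)/(Y(131, W(H(4, -2))) - 4668) = (-361746 - 296993)/((31680 - 712*(-6) - 352*131 + 4*(-6)² + 4*131*(-6)) - 4668) = -658739/((31680 + 4272 - 46112 + 4*36 - 3144) - 4668) = -658739/((31680 + 4272 - 46112 + 144 - 3144) - 4668) = -658739/(-13160 - 4668) = -658739/(-17828) = -658739*(-1/17828) = 658739/17828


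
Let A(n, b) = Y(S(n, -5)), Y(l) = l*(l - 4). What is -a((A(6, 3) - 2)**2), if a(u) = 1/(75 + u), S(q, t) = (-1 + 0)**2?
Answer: -1/100 ≈ -0.010000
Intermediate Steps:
S(q, t) = 1 (S(q, t) = (-1)**2 = 1)
Y(l) = l*(-4 + l)
A(n, b) = -3 (A(n, b) = 1*(-4 + 1) = 1*(-3) = -3)
-a((A(6, 3) - 2)**2) = -1/(75 + (-3 - 2)**2) = -1/(75 + (-5)**2) = -1/(75 + 25) = -1/100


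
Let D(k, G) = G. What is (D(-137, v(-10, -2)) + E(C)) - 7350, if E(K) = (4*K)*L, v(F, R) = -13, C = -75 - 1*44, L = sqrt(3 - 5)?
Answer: -7363 - 476*I*sqrt(2) ≈ -7363.0 - 673.17*I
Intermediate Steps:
L = I*sqrt(2) (L = sqrt(-2) = I*sqrt(2) ≈ 1.4142*I)
C = -119 (C = -75 - 44 = -119)
E(K) = 4*I*K*sqrt(2) (E(K) = (4*K)*(I*sqrt(2)) = 4*I*K*sqrt(2))
(D(-137, v(-10, -2)) + E(C)) - 7350 = (-13 + 4*I*(-119)*sqrt(2)) - 7350 = (-13 - 476*I*sqrt(2)) - 7350 = -7363 - 476*I*sqrt(2)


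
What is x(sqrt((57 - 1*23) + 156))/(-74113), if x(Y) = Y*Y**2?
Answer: -190*sqrt(190)/74113 ≈ -0.035338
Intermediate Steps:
x(Y) = Y**3
x(sqrt((57 - 1*23) + 156))/(-74113) = (sqrt((57 - 1*23) + 156))**3/(-74113) = (sqrt((57 - 23) + 156))**3*(-1/74113) = (sqrt(34 + 156))**3*(-1/74113) = (sqrt(190))**3*(-1/74113) = (190*sqrt(190))*(-1/74113) = -190*sqrt(190)/74113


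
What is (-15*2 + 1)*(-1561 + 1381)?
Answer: 5220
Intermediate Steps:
(-15*2 + 1)*(-1561 + 1381) = (-30 + 1)*(-180) = -29*(-180) = 5220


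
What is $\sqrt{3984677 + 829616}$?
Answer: $\sqrt{4814293} \approx 2194.1$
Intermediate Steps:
$\sqrt{3984677 + 829616} = \sqrt{4814293}$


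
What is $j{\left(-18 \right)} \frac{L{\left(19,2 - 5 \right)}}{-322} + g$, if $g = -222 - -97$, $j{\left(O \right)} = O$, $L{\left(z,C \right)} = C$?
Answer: $- \frac{20152}{161} \approx -125.17$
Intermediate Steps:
$g = -125$ ($g = -222 + 97 = -125$)
$j{\left(-18 \right)} \frac{L{\left(19,2 - 5 \right)}}{-322} + g = - 18 \frac{2 - 5}{-322} - 125 = - 18 \left(2 - 5\right) \left(- \frac{1}{322}\right) - 125 = - 18 \left(\left(-3\right) \left(- \frac{1}{322}\right)\right) - 125 = \left(-18\right) \frac{3}{322} - 125 = - \frac{27}{161} - 125 = - \frac{20152}{161}$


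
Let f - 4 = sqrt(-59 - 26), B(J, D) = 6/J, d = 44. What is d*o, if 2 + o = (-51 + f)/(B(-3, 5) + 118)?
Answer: -3069/29 + 11*I*sqrt(85)/29 ≈ -105.83 + 3.4971*I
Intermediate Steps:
f = 4 + I*sqrt(85) (f = 4 + sqrt(-59 - 26) = 4 + sqrt(-85) = 4 + I*sqrt(85) ≈ 4.0 + 9.2195*I)
o = -279/116 + I*sqrt(85)/116 (o = -2 + (-51 + (4 + I*sqrt(85)))/(6/(-3) + 118) = -2 + (-47 + I*sqrt(85))/(6*(-1/3) + 118) = -2 + (-47 + I*sqrt(85))/(-2 + 118) = -2 + (-47 + I*sqrt(85))/116 = -2 + (-47 + I*sqrt(85))*(1/116) = -2 + (-47/116 + I*sqrt(85)/116) = -279/116 + I*sqrt(85)/116 ≈ -2.4052 + 0.079479*I)
d*o = 44*(-279/116 + I*sqrt(85)/116) = -3069/29 + 11*I*sqrt(85)/29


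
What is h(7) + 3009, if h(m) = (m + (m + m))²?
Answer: 3450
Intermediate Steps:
h(m) = 9*m² (h(m) = (m + 2*m)² = (3*m)² = 9*m²)
h(7) + 3009 = 9*7² + 3009 = 9*49 + 3009 = 441 + 3009 = 3450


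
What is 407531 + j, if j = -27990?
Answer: 379541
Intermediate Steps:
407531 + j = 407531 - 27990 = 379541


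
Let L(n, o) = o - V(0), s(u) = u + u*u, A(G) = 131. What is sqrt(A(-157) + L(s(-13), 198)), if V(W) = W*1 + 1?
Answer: 2*sqrt(82) ≈ 18.111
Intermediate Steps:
s(u) = u + u**2
V(W) = 1 + W (V(W) = W + 1 = 1 + W)
L(n, o) = -1 + o (L(n, o) = o - (1 + 0) = o - 1*1 = o - 1 = -1 + o)
sqrt(A(-157) + L(s(-13), 198)) = sqrt(131 + (-1 + 198)) = sqrt(131 + 197) = sqrt(328) = 2*sqrt(82)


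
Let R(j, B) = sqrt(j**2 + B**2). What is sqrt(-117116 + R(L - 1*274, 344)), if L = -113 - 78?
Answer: sqrt(-117116 + sqrt(334561)) ≈ 341.38*I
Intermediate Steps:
L = -191
R(j, B) = sqrt(B**2 + j**2)
sqrt(-117116 + R(L - 1*274, 344)) = sqrt(-117116 + sqrt(344**2 + (-191 - 1*274)**2)) = sqrt(-117116 + sqrt(118336 + (-191 - 274)**2)) = sqrt(-117116 + sqrt(118336 + (-465)**2)) = sqrt(-117116 + sqrt(118336 + 216225)) = sqrt(-117116 + sqrt(334561))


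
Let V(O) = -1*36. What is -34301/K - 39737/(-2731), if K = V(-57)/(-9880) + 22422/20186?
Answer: -2334212313168851/75872661117 ≈ -30765.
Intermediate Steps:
V(O) = -36
K = 27782007/24929710 (K = -36/(-9880) + 22422/20186 = -36*(-1/9880) + 22422*(1/20186) = 9/2470 + 11211/10093 = 27782007/24929710 ≈ 1.1144)
-34301/K - 39737/(-2731) = -34301/27782007/24929710 - 39737/(-2731) = -34301*24929710/27782007 - 39737*(-1/2731) = -855113982710/27782007 + 39737/2731 = -2334212313168851/75872661117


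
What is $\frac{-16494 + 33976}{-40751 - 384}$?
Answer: $- \frac{17482}{41135} \approx -0.42499$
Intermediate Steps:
$\frac{-16494 + 33976}{-40751 - 384} = \frac{17482}{-41135} = 17482 \left(- \frac{1}{41135}\right) = - \frac{17482}{41135}$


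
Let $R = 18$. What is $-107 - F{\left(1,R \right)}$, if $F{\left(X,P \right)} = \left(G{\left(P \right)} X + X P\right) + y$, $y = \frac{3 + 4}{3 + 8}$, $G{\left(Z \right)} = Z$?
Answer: $- \frac{1580}{11} \approx -143.64$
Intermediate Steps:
$y = \frac{7}{11} \approx 0.63636$
$F{\left(X,P \right)} = \frac{7}{11} + 2 P X$ ($F{\left(X,P \right)} = \left(P X + X P\right) + \frac{7}{11} = \left(P X + P X\right) + \frac{7}{11} = 2 P X + \frac{7}{11} = \frac{7}{11} + 2 P X$)
$-107 - F{\left(1,R \right)} = -107 - \left(\frac{7}{11} + 2 \cdot 18 \cdot 1\right) = -107 - \left(\frac{7}{11} + 36\right) = -107 - \frac{403}{11} = - \frac{1580}{11}$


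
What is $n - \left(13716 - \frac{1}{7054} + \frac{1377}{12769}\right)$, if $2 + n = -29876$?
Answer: $- \frac{3926631399033}{90072526} \approx -43594.0$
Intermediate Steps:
$n = -29878$ ($n = -2 - 29876 = -29878$)
$n - \left(13716 - \frac{1}{7054} + \frac{1377}{12769}\right) = -29878 - \left(13716 - \frac{1}{7054} + \frac{1377}{12769}\right) = -29878 + \left(\left(-13716 + \frac{1}{7054}\right) - \frac{1377}{12769}\right) = -29878 - \frac{1235444467205}{90072526} = - \frac{3926631399033}{90072526}$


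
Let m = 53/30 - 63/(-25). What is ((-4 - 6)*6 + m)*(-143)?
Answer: 1195051/150 ≈ 7967.0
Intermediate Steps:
m = 643/150 (m = 53*(1/30) - 63*(-1/25) = 53/30 + 63/25 = 643/150 ≈ 4.2867)
((-4 - 6)*6 + m)*(-143) = ((-4 - 6)*6 + 643/150)*(-143) = (-10*6 + 643/150)*(-143) = (-60 + 643/150)*(-143) = -8357/150*(-143) = 1195051/150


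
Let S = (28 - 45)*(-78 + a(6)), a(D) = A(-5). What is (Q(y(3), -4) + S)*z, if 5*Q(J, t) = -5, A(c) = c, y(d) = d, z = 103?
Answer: 145230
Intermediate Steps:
Q(J, t) = -1 (Q(J, t) = (⅕)*(-5) = -1)
a(D) = -5
S = 1411 (S = (28 - 45)*(-78 - 5) = -17*(-83) = 1411)
(Q(y(3), -4) + S)*z = (-1 + 1411)*103 = 1410*103 = 145230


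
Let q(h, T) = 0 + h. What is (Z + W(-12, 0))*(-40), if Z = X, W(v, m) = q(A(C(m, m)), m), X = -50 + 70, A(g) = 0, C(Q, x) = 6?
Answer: -800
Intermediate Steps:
q(h, T) = h
X = 20
W(v, m) = 0
Z = 20
(Z + W(-12, 0))*(-40) = (20 + 0)*(-40) = 20*(-40) = -800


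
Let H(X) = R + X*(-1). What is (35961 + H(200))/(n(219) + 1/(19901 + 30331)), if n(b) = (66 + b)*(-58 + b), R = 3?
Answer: 1796497248/2304895321 ≈ 0.77943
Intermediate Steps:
n(b) = (-58 + b)*(66 + b)
H(X) = 3 - X (H(X) = 3 + X*(-1) = 3 - X)
(35961 + H(200))/(n(219) + 1/(19901 + 30331)) = (35961 + (3 - 1*200))/((-3828 + 219² + 8*219) + 1/(19901 + 30331)) = (35961 + (3 - 200))/((-3828 + 47961 + 1752) + 1/50232) = (35961 - 197)/(45885 + 1/50232) = 35764/(2304895321/50232) = 35764*(50232/2304895321) = 1796497248/2304895321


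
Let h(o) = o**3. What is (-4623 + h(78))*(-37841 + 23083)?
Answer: -6935212182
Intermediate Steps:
(-4623 + h(78))*(-37841 + 23083) = (-4623 + 78**3)*(-37841 + 23083) = (-4623 + 474552)*(-14758) = 469929*(-14758) = -6935212182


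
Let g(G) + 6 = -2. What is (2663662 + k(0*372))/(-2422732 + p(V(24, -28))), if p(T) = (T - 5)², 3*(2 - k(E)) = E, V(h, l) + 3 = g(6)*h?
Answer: -221972/198561 ≈ -1.1179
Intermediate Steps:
g(G) = -8 (g(G) = -6 - 2 = -8)
V(h, l) = -3 - 8*h
k(E) = 2 - E/3
p(T) = (-5 + T)²
(2663662 + k(0*372))/(-2422732 + p(V(24, -28))) = (2663662 + (2 - 0*372))/(-2422732 + (-5 + (-3 - 8*24))²) = (2663662 + (2 - ⅓*0))/(-2422732 + (-5 + (-3 - 192))²) = (2663662 + (2 + 0))/(-2422732 + (-5 - 195)²) = (2663662 + 2)/(-2422732 + (-200)²) = 2663664/(-2422732 + 40000) = 2663664/(-2382732) = 2663664*(-1/2382732) = -221972/198561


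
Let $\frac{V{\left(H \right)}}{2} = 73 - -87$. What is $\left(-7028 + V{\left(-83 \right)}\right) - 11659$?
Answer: $-18367$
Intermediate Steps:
$V{\left(H \right)} = 320$ ($V{\left(H \right)} = 2 \left(73 - -87\right) = 2 \left(73 + 87\right) = 2 \cdot 160 = 320$)
$\left(-7028 + V{\left(-83 \right)}\right) - 11659 = \left(-7028 + 320\right) - 11659 = -6708 - 11659 = -18367$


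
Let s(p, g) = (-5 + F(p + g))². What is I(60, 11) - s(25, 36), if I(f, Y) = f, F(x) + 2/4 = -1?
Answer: 71/4 ≈ 17.750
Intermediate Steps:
F(x) = -3/2 (F(x) = -½ - 1 = -3/2)
s(p, g) = 169/4 (s(p, g) = (-5 - 3/2)² = (-13/2)² = 169/4)
I(60, 11) - s(25, 36) = 60 - 1*169/4 = 60 - 169/4 = 71/4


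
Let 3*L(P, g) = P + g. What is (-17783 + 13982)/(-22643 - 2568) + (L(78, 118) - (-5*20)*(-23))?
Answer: -169003141/75633 ≈ -2234.5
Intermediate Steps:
L(P, g) = P/3 + g/3 (L(P, g) = (P + g)/3 = P/3 + g/3)
(-17783 + 13982)/(-22643 - 2568) + (L(78, 118) - (-5*20)*(-23)) = (-17783 + 13982)/(-22643 - 2568) + (((1/3)*78 + (1/3)*118) - (-5*20)*(-23)) = -3801/(-25211) + ((26 + 118/3) - (-100)*(-23)) = -3801*(-1/25211) + (196/3 - 1*2300) = 3801/25211 + (196/3 - 2300) = 3801/25211 - 6704/3 = -169003141/75633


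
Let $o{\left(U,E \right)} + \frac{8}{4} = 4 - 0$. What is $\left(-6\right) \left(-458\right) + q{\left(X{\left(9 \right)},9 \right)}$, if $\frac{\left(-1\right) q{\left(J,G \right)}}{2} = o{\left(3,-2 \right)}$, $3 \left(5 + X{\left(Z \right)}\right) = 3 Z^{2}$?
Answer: $2744$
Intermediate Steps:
$X{\left(Z \right)} = -5 + Z^{2}$ ($X{\left(Z \right)} = -5 + \frac{3 Z^{2}}{3} = -5 + Z^{2}$)
$o{\left(U,E \right)} = 2$ ($o{\left(U,E \right)} = -2 + \left(4 - 0\right) = -2 + \left(4 + 0\right) = -2 + 4 = 2$)
$q{\left(J,G \right)} = -4$ ($q{\left(J,G \right)} = \left(-2\right) 2 = -4$)
$\left(-6\right) \left(-458\right) + q{\left(X{\left(9 \right)},9 \right)} = \left(-6\right) \left(-458\right) - 4 = 2748 - 4 = 2744$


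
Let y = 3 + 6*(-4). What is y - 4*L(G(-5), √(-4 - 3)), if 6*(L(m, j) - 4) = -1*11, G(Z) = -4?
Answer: -89/3 ≈ -29.667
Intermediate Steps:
y = -21 (y = 3 - 24 = -21)
L(m, j) = 13/6 (L(m, j) = 4 + (-1*11)/6 = 4 + (⅙)*(-11) = 4 - 11/6 = 13/6)
y - 4*L(G(-5), √(-4 - 3)) = -21 - 4*13/6 = -21 - 26/3 = -89/3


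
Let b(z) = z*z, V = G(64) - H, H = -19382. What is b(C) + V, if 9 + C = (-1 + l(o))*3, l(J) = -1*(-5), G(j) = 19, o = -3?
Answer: 19410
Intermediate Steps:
l(J) = 5
V = 19401 (V = 19 - 1*(-19382) = 19 + 19382 = 19401)
C = 3 (C = -9 + (-1 + 5)*3 = -9 + 4*3 = -9 + 12 = 3)
b(z) = z²
b(C) + V = 3² + 19401 = 9 + 19401 = 19410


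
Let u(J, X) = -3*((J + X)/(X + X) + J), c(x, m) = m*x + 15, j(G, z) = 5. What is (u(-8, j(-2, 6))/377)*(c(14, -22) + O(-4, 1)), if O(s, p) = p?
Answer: -36354/1885 ≈ -19.286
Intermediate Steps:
c(x, m) = 15 + m*x
u(J, X) = -3*J - 3*(J + X)/(2*X) (u(J, X) = -3*((J + X)/((2*X)) + J) = -3*((J + X)*(1/(2*X)) + J) = -3*((J + X)/(2*X) + J) = -3*(J + (J + X)/(2*X)) = -3*J - 3*(J + X)/(2*X))
(u(-8, j(-2, 6))/377)*(c(14, -22) + O(-4, 1)) = ((-3/2 - 3*(-8) - 3/2*(-8)/5)/377)*((15 - 22*14) + 1) = ((-3/2 + 24 - 3/2*(-8)*⅕)*(1/377))*((15 - 308) + 1) = ((-3/2 + 24 + 12/5)*(1/377))*(-293 + 1) = ((249/10)*(1/377))*(-292) = (249/3770)*(-292) = -36354/1885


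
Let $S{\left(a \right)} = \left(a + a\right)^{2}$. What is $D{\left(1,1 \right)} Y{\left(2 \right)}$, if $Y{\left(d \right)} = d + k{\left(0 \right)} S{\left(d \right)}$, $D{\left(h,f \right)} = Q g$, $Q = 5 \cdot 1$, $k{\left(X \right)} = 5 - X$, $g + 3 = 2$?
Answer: $-410$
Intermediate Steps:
$g = -1$ ($g = -3 + 2 = -1$)
$S{\left(a \right)} = 4 a^{2}$ ($S{\left(a \right)} = \left(2 a\right)^{2} = 4 a^{2}$)
$Q = 5$
$D{\left(h,f \right)} = -5$ ($D{\left(h,f \right)} = 5 \left(-1\right) = -5$)
$Y{\left(d \right)} = d + 20 d^{2}$ ($Y{\left(d \right)} = d + \left(5 - 0\right) 4 d^{2} = d + \left(5 + 0\right) 4 d^{2} = d + 5 \cdot 4 d^{2} = d + 20 d^{2}$)
$D{\left(1,1 \right)} Y{\left(2 \right)} = - 5 \cdot 2 \left(1 + 20 \cdot 2\right) = - 5 \cdot 2 \left(1 + 40\right) = - 5 \cdot 2 \cdot 41 = \left(-5\right) 82 = -410$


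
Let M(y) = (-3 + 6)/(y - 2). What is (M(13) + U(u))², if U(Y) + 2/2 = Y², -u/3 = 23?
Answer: 2741883769/121 ≈ 2.2660e+7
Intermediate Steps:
u = -69 (u = -3*23 = -69)
U(Y) = -1 + Y²
M(y) = 3/(-2 + y)
(M(13) + U(u))² = (3/(-2 + 13) + (-1 + (-69)²))² = (3/11 + (-1 + 4761))² = (3*(1/11) + 4760)² = (3/11 + 4760)² = (52363/11)² = 2741883769/121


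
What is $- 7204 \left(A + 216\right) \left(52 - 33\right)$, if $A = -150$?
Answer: $-9033816$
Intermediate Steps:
$- 7204 \left(A + 216\right) \left(52 - 33\right) = - 7204 \left(-150 + 216\right) \left(52 - 33\right) = - 7204 \cdot 66 \cdot 19 = \left(-7204\right) 1254 = -9033816$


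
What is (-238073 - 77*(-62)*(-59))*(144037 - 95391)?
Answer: -25283223394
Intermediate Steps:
(-238073 - 77*(-62)*(-59))*(144037 - 95391) = (-238073 + 4774*(-59))*48646 = (-238073 - 281666)*48646 = -519739*48646 = -25283223394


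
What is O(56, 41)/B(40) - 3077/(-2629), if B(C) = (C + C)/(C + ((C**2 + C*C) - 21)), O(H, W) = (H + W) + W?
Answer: 584052899/105160 ≈ 5553.9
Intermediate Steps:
O(H, W) = H + 2*W
B(C) = 2*C/(-21 + C + 2*C**2) (B(C) = (2*C)/(C + ((C**2 + C**2) - 21)) = (2*C)/(C + (2*C**2 - 21)) = (2*C)/(C + (-21 + 2*C**2)) = (2*C)/(-21 + C + 2*C**2) = 2*C/(-21 + C + 2*C**2))
O(56, 41)/B(40) - 3077/(-2629) = (56 + 2*41)/((2*40/(-21 + 40 + 2*40**2))) - 3077/(-2629) = (56 + 82)/((2*40/(-21 + 40 + 2*1600))) - 3077*(-1/2629) = 138/((2*40/(-21 + 40 + 3200))) + 3077/2629 = 138/((2*40/3219)) + 3077/2629 = 138/((2*40*(1/3219))) + 3077/2629 = 138/(80/3219) + 3077/2629 = 138*(3219/80) + 3077/2629 = 222111/40 + 3077/2629 = 584052899/105160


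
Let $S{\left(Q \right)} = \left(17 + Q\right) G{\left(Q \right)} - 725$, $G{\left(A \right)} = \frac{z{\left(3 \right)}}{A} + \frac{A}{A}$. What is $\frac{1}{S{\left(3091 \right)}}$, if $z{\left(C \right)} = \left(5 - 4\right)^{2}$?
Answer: $\frac{3091}{7368961} \approx 0.00041946$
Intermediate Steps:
$z{\left(C \right)} = 1$ ($z{\left(C \right)} = 1^{2} = 1$)
$G{\left(A \right)} = 1 + \frac{1}{A}$ ($G{\left(A \right)} = 1 \frac{1}{A} + \frac{A}{A} = \frac{1}{A} + 1 = 1 + \frac{1}{A}$)
$S{\left(Q \right)} = -725 + \frac{\left(1 + Q\right) \left(17 + Q\right)}{Q}$ ($S{\left(Q \right)} = \left(17 + Q\right) \frac{1 + Q}{Q} - 725 = \frac{\left(1 + Q\right) \left(17 + Q\right)}{Q} - 725 = -725 + \frac{\left(1 + Q\right) \left(17 + Q\right)}{Q}$)
$\frac{1}{S{\left(3091 \right)}} = \frac{1}{-707 + 3091 + \frac{17}{3091}} = \frac{1}{\frac{7368961}{3091}} = \frac{3091}{7368961}$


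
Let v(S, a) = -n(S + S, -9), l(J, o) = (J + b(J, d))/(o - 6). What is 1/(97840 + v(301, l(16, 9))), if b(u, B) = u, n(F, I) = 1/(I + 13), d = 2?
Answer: 4/391359 ≈ 1.0221e-5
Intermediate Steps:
n(F, I) = 1/(13 + I)
l(J, o) = 2*J/(-6 + o) (l(J, o) = (J + J)/(o - 6) = (2*J)/(-6 + o) = 2*J/(-6 + o))
v(S, a) = -1/4 (v(S, a) = -1/(13 - 9) = -1/4)
1/(97840 + v(301, l(16, 9))) = 1/(97840 - 1/4) = 1/(391359/4) = 4/391359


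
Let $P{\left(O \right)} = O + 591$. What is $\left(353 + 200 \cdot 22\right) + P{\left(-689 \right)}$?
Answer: $4655$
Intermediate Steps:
$P{\left(O \right)} = 591 + O$
$\left(353 + 200 \cdot 22\right) + P{\left(-689 \right)} = \left(353 + 200 \cdot 22\right) + \left(591 - 689\right) = \left(353 + 4400\right) - 98 = 4753 - 98 = 4655$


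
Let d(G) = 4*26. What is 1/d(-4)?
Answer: 1/104 ≈ 0.0096154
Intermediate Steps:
d(G) = 104
1/d(-4) = 1/104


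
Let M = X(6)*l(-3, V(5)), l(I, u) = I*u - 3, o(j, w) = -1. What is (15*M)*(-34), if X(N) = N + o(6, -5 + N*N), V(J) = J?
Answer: 45900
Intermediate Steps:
X(N) = -1 + N (X(N) = N - 1 = -1 + N)
l(I, u) = -3 + I*u
M = -90 (M = (-1 + 6)*(-3 - 3*5) = 5*(-3 - 15) = 5*(-18) = -90)
(15*M)*(-34) = (15*(-90))*(-34) = -1350*(-34) = 45900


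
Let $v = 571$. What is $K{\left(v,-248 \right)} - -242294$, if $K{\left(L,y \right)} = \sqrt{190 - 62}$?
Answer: $242294 + 8 \sqrt{2} \approx 2.4231 \cdot 10^{5}$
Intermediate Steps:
$K{\left(L,y \right)} = 8 \sqrt{2}$ ($K{\left(L,y \right)} = \sqrt{190 + \left(-135 + 73\right)} = \sqrt{190 - 62} = \sqrt{128} = 8 \sqrt{2}$)
$K{\left(v,-248 \right)} - -242294 = 8 \sqrt{2} - -242294 = 8 \sqrt{2} + 242294 = 242294 + 8 \sqrt{2}$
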